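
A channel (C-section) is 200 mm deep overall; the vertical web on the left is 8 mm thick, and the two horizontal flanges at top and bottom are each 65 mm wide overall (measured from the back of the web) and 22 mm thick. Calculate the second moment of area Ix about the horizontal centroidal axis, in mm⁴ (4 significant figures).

Ix ≈ 2.530 × 10⁷ mm⁴

Break the section into simple shapes (no overlaps), measuring from the bottom-left corner of the bounding box.
Web: 8 × 200, A = 1 600 mm², y = 100 mm, Ī = 5 333 333 mm⁴.
Top flange (beyond web): 57 × 22, A = 1 254 mm², y = 189 mm, Ī = 50 578 mm⁴.
Bottom flange (beyond web): 57 × 22, A = 1 254 mm², y = 11 mm, Ī = 50 578 mm⁴.
By symmetry the centroid is at mid-height, ȳ = 100 mm.
Transfer each piece to the horizontal centroidal axis using Ī + A·d² with d = y − 100:
  web: d = 0 mm → contributes +5 333 333 mm⁴
  top flange (beyond web): d = 89 mm → contributes +9 983 512 mm⁴
  bottom flange (beyond web): d = -89 mm → contributes +9 983 512 mm⁴
Total I = 25 300 357 mm⁴.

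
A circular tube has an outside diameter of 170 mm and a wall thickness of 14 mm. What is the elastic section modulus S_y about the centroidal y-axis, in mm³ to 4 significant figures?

S_y ≈ 2.475 × 10⁵ mm³

Split into non-overlapping primitives; take the origin at the lower-left of the bounding box.
Outer circle: ⌀170, A = 22 698 mm², x = 85 mm, Ī = 40 998 275 mm⁴.
Bore (subtracted): ⌀142, A = 15836.8 mm², x = 85 mm, Ī = 19 958 288 mm⁴.
By symmetry the centroid is at mid-width, x̄ = 85 mm.
All pieces are centred on the centroidal y-axis, so I = ΣĪ (holes subtracted) = 21 039 987 mm⁴.
Extreme fibre distance c = 85 mm; S = I/c = 247 529 mm³.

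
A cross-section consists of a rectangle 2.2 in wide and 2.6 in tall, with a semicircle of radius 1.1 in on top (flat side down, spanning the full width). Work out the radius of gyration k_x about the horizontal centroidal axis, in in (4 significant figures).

Break the section into simple shapes (no overlaps), measuring from the bottom-left corner of the bounding box.
Rectangular body: 2.2 × 2.6, A = 5.72 in², y = 1.3 in, Ī = 3.22227 in⁴.
Semicircular cap: semicircle r = 1.1, A = 1.90066 in², y = 3.06685 in, Ī = 0.160695 in⁴.
Centroid: ȳ = ΣA·y / ΣA = 1.74067 in.
Transfer each piece to the horizontal centroidal axis using Ī + A·d² with d = y − 1.74067:
  rectangular body: d = -0.44067 in → contributes +4.33303 in⁴
  semicircular cap: d = 1.32618 in → contributes +3.50352 in⁴
Total I = 7.83655 in⁴.
Radius of gyration: k = √(I/A) = √(7.83655 / 7.62066) = 1.01407 in.

k_x ≈ 1.014 in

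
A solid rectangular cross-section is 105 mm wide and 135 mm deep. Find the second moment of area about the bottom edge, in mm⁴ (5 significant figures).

I_base ≈ 8.6113 × 10⁷ mm⁴

The section: 105 × 135, A = 14 175 mm², y = 67.5 mm, Ī = 21 528 281 mm⁴.
Transfer it to the bottom edge using Ī + A·d² with d = y − 0:
  the section: d = 67.5 mm → contributes +86 113 125 mm⁴
Total I = 86 113 125 mm⁴.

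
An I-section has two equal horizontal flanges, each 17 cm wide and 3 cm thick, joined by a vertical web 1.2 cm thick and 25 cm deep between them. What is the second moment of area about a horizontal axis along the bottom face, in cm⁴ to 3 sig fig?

Break the section into simple shapes (no overlaps), measuring from the bottom-left corner of the bounding box.
Bottom flange: 17 × 3, A = 51 cm², y = 1.5 cm, Ī = 38.25 cm⁴.
Web: 1.2 × 25, A = 30 cm², y = 15.5 cm, Ī = 1562.5 cm⁴.
Top flange: 17 × 3, A = 51 cm², y = 29.5 cm, Ī = 38.25 cm⁴.
Transfer each piece to a horizontal axis along the bottom face using Ī + A·d² with d = y − 0:
  bottom flange: d = 1.5 cm → contributes +153 cm⁴
  web: d = 15.5 cm → contributes +8 770 cm⁴
  top flange: d = 29.5 cm → contributes +44 421 cm⁴
Total I = 53 344 cm⁴.

I_base ≈ 5.33 × 10⁴ cm⁴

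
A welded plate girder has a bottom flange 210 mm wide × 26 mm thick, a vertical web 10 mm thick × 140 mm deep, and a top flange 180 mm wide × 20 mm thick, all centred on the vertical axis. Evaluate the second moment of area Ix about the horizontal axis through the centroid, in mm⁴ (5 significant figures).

Decompose the section into non-overlapping parts with the origin at the bottom-left of its bounding rectangle.
Bottom plate: 210 × 26, A = 5 460 mm², y = 13 mm, Ī = 307 580 mm⁴.
Web plate: 10 × 140, A = 1 400 mm², y = 96 mm, Ī = 2 286 667 mm⁴.
Top plate: 180 × 20, A = 3 600 mm², y = 176 mm, Ī = 120 000 mm⁴.
Centroid: ȳ = ΣA·y / ΣA = 80.20841 mm.
Transfer each piece to the horizontal axis through the centroid using Ī + A·d² with d = y − 80.20841:
  bottom plate: d = -67.20841 mm → contributes +24 970 240 mm⁴
  web plate: d = 15.79159 mm → contributes +2 635 791 mm⁴
  top plate: d = 95.79159 mm → contributes +33 153 701 mm⁴
Total I = 60 759 732 mm⁴.

Ix ≈ 6.0760 × 10⁷ mm⁴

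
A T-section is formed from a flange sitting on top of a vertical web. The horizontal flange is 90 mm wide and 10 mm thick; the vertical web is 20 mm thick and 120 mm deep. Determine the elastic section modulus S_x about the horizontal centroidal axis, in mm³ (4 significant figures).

S_x ≈ 7.273 × 10⁴ mm³

Break the section into simple shapes (no overlaps), measuring from the bottom-left corner of the bounding box.
Flange: 90 × 10, A = 900 mm², y = 125 mm, Ī = 7 500 mm⁴.
Web: 20 × 120, A = 2 400 mm², y = 60 mm, Ī = 2 880 000 mm⁴.
Centroid: ȳ = ΣA·y / ΣA = 77.7273 mm.
Transfer each piece to the horizontal centroidal axis using Ī + A·d² with d = y − 77.7273:
  flange: d = 47.2727 mm → contributes +2 018 740 mm⁴
  web: d = -17.7273 mm → contributes +3 634 215 mm⁴
Total I = 5 652 955 mm⁴.
Extreme fibre distance c = 77.7273 mm; S = I/c = 72728.1 mm³.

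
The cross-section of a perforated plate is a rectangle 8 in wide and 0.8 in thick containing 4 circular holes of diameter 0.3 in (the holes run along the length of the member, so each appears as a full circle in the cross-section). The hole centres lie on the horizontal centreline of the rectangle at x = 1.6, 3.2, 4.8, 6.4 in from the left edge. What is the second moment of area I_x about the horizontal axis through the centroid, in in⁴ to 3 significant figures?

Break the section into simple shapes (no overlaps), measuring from the bottom-left corner of the bounding box.
Plate: 8 × 0.8, A = 6.4 in², y = 0.4 in, Ī = 0.34133 in⁴.
Hole 1 (subtracted): ⌀0.3, A = 0.070686 in², y = 0.4 in, Ī = 0.00039761 in⁴.
Hole 2 (subtracted): ⌀0.3, A = 0.070686 in², y = 0.4 in, Ī = 0.00039761 in⁴.
Hole 3 (subtracted): ⌀0.3, A = 0.070686 in², y = 0.4 in, Ī = 0.00039761 in⁴.
Hole 4 (subtracted): ⌀0.3, A = 0.070686 in², y = 0.4 in, Ī = 0.00039761 in⁴.
By symmetry the centroid is at mid-height, ȳ = 0.4 in.
All pieces are centred on the horizontal axis through the centroid, so I = ΣĪ (holes subtracted) = 0.33974 in⁴.

I_x ≈ 0.340 in⁴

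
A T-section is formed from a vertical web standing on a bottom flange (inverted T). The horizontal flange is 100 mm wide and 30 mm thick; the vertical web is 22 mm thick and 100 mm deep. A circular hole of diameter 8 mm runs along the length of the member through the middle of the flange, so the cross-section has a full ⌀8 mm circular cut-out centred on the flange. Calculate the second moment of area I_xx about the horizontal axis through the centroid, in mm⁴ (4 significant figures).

Treat the section as a set of non-overlapping primitives; coordinates are from the bounding-box lower-left.
Flange: 100 × 30, A = 3 000 mm², y = 15 mm, Ī = 225 000 mm⁴.
Web: 22 × 100, A = 2 200 mm², y = 80 mm, Ī = 1 833 333 mm⁴.
Hole (subtracted): ⌀8, A = 50.2655 mm², y = 15 mm, Ī = 201.062 mm⁴.
Centroid: ȳ = ΣA·y / ΣA = 42.7684 mm.
Transfer each piece to the horizontal axis through the centroid using Ī + A·d² with d = y − 42.7684:
  flange: d = -27.7684 mm → contributes +2 538 256 mm⁴
  web: d = 37.2316 mm → contributes +4 882 952 mm⁴
  hole: d = -27.7684 mm → contributes −38 960 mm⁴
Total I = 7 382 248 mm⁴.

I_xx ≈ 7.382 × 10⁶ mm⁴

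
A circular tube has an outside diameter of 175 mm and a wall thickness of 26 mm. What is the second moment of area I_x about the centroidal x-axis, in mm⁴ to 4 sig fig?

I_x ≈ 3.480 × 10⁷ mm⁴

Decompose the section into non-overlapping parts with the origin at the bottom-left of its bounding rectangle.
Outer circle: ⌀175, A = 24052.8 mm², y = 87.5 mm, Ī = 46 038 598 mm⁴.
Bore (subtracted): ⌀123, A = 11882.3 mm², y = 87.5 mm, Ī = 11 235 447 mm⁴.
By symmetry the centroid is at mid-height, ȳ = 87.5 mm.
All pieces are centred on the centroidal x-axis, so I = ΣĪ (holes subtracted) = 34 803 152 mm⁴.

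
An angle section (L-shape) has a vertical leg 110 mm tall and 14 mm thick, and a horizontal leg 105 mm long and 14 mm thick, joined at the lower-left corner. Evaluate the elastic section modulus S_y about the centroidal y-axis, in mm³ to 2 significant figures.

Split into non-overlapping primitives; take the origin at the lower-left of the bounding box.
Vertical leg: 14 × 110, A = 1 540 mm², x = 7 mm, Ī = 25 153 mm⁴.
Horizontal leg (remainder): 91 × 14, A = 1 274 mm², x = 59.5 mm, Ī = 879 166 mm⁴.
Centroid: x̄ = ΣA·x / ΣA = 30.77 mm.
Transfer each piece to the centroidal y-axis using Ī + A·d² with d = x − 30.77:
  vertical leg: d = -23.77 mm → contributes +895 175 mm⁴
  horizontal leg (remainder): d = 28.73 mm → contributes +1 930 841 mm⁴
Total I = 2 826 015 mm⁴.
Extreme fibre distance c = 74.23 mm; S = I/c = 38 070 mm³.

S_y ≈ 3.8 × 10⁴ mm³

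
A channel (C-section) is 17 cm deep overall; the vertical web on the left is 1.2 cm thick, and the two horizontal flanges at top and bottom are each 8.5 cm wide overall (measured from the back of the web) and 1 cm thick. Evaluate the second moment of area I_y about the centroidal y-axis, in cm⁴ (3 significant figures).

I_y ≈ 221 cm⁴

Decompose the section into non-overlapping parts with the origin at the bottom-left of its bounding rectangle.
Web: 1.2 × 17, A = 20.4 cm², x = 0.6 cm, Ī = 2.448 cm⁴.
Top flange (beyond web): 7.3 × 1, A = 7.3 cm², x = 4.85 cm, Ī = 32.418 cm⁴.
Bottom flange (beyond web): 7.3 × 1, A = 7.3 cm², x = 4.85 cm, Ī = 32.418 cm⁴.
Centroid: x̄ = ΣA·x / ΣA = 2.3729 cm.
Transfer each piece to the centroidal y-axis using Ī + A·d² with d = x − 2.3729:
  web: d = -1.7729 cm → contributes +66.566 cm⁴
  top flange (beyond web): d = 2.4771 cm → contributes +77.213 cm⁴
  bottom flange (beyond web): d = 2.4771 cm → contributes +77.213 cm⁴
Total I = 220.99 cm⁴.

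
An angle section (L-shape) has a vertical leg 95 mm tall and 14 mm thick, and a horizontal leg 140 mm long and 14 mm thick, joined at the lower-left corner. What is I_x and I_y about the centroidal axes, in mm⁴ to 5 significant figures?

Split into non-overlapping primitives; take the origin at the lower-left of the bounding box.
Vertical leg: 14 × 95, A = 1 330 mm², y = 47.5 mm, Ī = 1 000 271 mm⁴.
Horizontal leg (remainder): 126 × 14, A = 1 764 mm², y = 7 mm, Ī = 28 812 mm⁴.
Centroid: ȳ = ΣA·y / ΣA = 24.4095 mm.
Transfer each piece to the centroidal x-axis using Ī + A·d² with d = y − 24.4095:
  vertical leg: d = 23.0905 mm → contributes +1 709 388 mm⁴
  horizontal leg (remainder): d = -17.4095 mm → contributes +563464.1 mm⁴
Total I = 2 272 852 mm⁴.
For the y-axis: x̄ = 46.9095 mm.
Repeating about the centroidal y-axis gives I_y = 6 071 070 mm⁴.

I_x ≈ 2.2729 × 10⁶ mm⁴, I_y ≈ 6.0711 × 10⁶ mm⁴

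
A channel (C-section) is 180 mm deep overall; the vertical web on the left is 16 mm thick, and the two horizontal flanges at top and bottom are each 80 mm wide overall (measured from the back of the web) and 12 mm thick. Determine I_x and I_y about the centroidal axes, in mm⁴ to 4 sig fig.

Break the section into simple shapes (no overlaps), measuring from the bottom-left corner of the bounding box.
Web: 16 × 180, A = 2 880 mm², y = 90 mm, Ī = 7 776 000 mm⁴.
Top flange (beyond web): 64 × 12, A = 768 mm², y = 174 mm, Ī = 9 216 mm⁴.
Bottom flange (beyond web): 64 × 12, A = 768 mm², y = 6 mm, Ī = 9 216 mm⁴.
By symmetry the centroid is at mid-height, ȳ = 90 mm.
Transfer each piece to the centroidal x-axis using Ī + A·d² with d = y − 90:
  web: d = 0 mm → contributes +7 776 000 mm⁴
  top flange (beyond web): d = 84 mm → contributes +5 428 224 mm⁴
  bottom flange (beyond web): d = -84 mm → contributes +5 428 224 mm⁴
Total I = 18 632 448 mm⁴.
For the y-axis: x̄ = 21.913 mm.
Repeating about the centroidal y-axis gives I_y = 2 188 511 mm⁴.

I_x ≈ 1.863 × 10⁷ mm⁴, I_y ≈ 2.189 × 10⁶ mm⁴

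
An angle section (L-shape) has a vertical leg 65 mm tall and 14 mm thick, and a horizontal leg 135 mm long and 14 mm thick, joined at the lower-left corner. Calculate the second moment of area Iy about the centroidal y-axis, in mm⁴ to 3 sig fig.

Iy ≈ 4.78 × 10⁶ mm⁴

Decompose the section into non-overlapping parts with the origin at the bottom-left of its bounding rectangle.
Vertical leg: 14 × 65, A = 910 mm², x = 7 mm, Ī = 14 863 mm⁴.
Horizontal leg (remainder): 121 × 14, A = 1 694 mm², x = 74.5 mm, Ī = 2 066 821 mm⁴.
Centroid: x̄ = ΣA·x / ΣA = 50.911 mm.
Transfer each piece to the centroidal y-axis using Ī + A·d² with d = x − 50.911:
  vertical leg: d = -43.911 mm → contributes +1 769 527 mm⁴
  horizontal leg (remainder): d = 23.589 mm → contributes +3 009 409 mm⁴
Total I = 4 778 936 mm⁴.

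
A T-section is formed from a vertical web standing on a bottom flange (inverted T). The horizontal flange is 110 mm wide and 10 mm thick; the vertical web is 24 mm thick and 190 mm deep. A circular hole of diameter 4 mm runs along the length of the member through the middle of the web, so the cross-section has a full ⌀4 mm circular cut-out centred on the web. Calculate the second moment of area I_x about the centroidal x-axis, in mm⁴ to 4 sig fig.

I_x ≈ 2.258 × 10⁷ mm⁴

Split into non-overlapping primitives; take the origin at the lower-left of the bounding box.
Flange: 110 × 10, A = 1 100 mm², y = 5 mm, Ī = 9166.67 mm⁴.
Web: 24 × 190, A = 4 560 mm², y = 105 mm, Ī = 13 718 000 mm⁴.
Hole (subtracted): ⌀4, A = 12.5664 mm², y = 105 mm, Ī = 12.5664 mm⁴.
Centroid: ȳ = ΣA·y / ΣA = 85.5221 mm.
Transfer each piece to the centroidal x-axis using Ī + A·d² with d = y − 85.5221:
  flange: d = -80.5221 mm → contributes +7 141 361 mm⁴
  web: d = 19.4779 mm → contributes +15 448 007 mm⁴
  hole: d = 19.4779 mm → contributes −4780.09 mm⁴
Total I = 22 584 588 mm⁴.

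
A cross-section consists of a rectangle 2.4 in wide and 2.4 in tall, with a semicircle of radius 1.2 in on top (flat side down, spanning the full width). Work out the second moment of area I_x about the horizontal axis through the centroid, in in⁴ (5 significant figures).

I_x ≈ 7.7376 in⁴

Break the section into simple shapes (no overlaps), measuring from the bottom-left corner of the bounding box.
Rectangular body: 2.4 × 2.4, A = 5.76 in², y = 1.2 in, Ī = 2.7648 in⁴.
Semicircular cap: semicircle r = 1.2, A = 2.261947 in², y = 2.909296 in, Ī = 0.227592 in⁴.
Centroid: ȳ = ΣA·y / ΣA = 1.68197 in.
Transfer each piece to the horizontal axis through the centroid using Ī + A·d² with d = y − 1.68197:
  rectangular body: d = -0.4819698 in → contributes +4.102819 in⁴
  semicircular cap: d = 1.227326 in → contributes +3.634828 in⁴
Total I = 7.737647 in⁴.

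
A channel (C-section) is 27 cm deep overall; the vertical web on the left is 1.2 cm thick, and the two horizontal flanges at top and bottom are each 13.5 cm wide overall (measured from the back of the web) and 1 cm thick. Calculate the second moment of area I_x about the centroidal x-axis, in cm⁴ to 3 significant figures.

I_x ≈ 6130 cm⁴

Treat the section as a set of non-overlapping primitives; coordinates are from the bounding-box lower-left.
Web: 1.2 × 27, A = 32.4 cm², y = 13.5 cm, Ī = 1968.3 cm⁴.
Top flange (beyond web): 12.3 × 1, A = 12.3 cm², y = 26.5 cm, Ī = 1.025 cm⁴.
Bottom flange (beyond web): 12.3 × 1, A = 12.3 cm², y = 0.5 cm, Ī = 1.025 cm⁴.
By symmetry the centroid is at mid-height, ȳ = 13.5 cm.
Transfer each piece to the centroidal x-axis using Ī + A·d² with d = y − 13.5:
  web: d = 0 cm → contributes +1968.3 cm⁴
  top flange (beyond web): d = 13 cm → contributes +2079.7 cm⁴
  bottom flange (beyond web): d = -13 cm → contributes +2079.7 cm⁴
Total I = 6127.8 cm⁴.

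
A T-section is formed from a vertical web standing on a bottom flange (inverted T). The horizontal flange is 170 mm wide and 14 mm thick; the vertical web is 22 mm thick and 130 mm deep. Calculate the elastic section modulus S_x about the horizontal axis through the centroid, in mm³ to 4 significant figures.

S_x ≈ 1.105 × 10⁵ mm³

Treat the section as a set of non-overlapping primitives; coordinates are from the bounding-box lower-left.
Flange: 170 × 14, A = 2 380 mm², y = 7 mm, Ī = 38873.3 mm⁴.
Web: 22 × 130, A = 2 860 mm², y = 79 mm, Ī = 4 027 833 mm⁴.
Centroid: ȳ = ΣA·y / ΣA = 46.2977 mm.
Transfer each piece to the horizontal axis through the centroid using Ī + A·d² with d = y − 46.2977:
  flange: d = -39.2977 mm → contributes +3 714 331 mm⁴
  web: d = 32.7023 mm → contributes +7 086 431 mm⁴
Total I = 10 800 762 mm⁴.
Extreme fibre distance c = 97.7023 mm; S = I/c = 110 548 mm³.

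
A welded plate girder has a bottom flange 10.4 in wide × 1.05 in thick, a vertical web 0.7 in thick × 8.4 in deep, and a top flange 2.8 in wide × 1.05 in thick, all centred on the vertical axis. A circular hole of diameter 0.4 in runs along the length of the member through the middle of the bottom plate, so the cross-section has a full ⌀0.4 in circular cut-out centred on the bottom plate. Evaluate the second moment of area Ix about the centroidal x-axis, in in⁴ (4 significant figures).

Ix ≈ 272.3 in⁴

Split into non-overlapping primitives; take the origin at the lower-left of the bounding box.
Bottom plate: 10.4 × 1.05, A = 10.92 in², y = 0.525 in, Ī = 1.00328 in⁴.
Web plate: 0.7 × 8.4, A = 5.88 in², y = 5.25 in, Ī = 34.5744 in⁴.
Top plate: 2.8 × 1.05, A = 2.94 in², y = 9.975 in, Ī = 0.270113 in⁴.
Hole (subtracted): ⌀0.4, A = 0.125664 in², y = 0.525 in, Ī = 0.00125664 in⁴.
Centroid: ȳ = ΣA·y / ΣA = 3.35793 in.
Transfer each piece to the centroidal x-axis using Ī + A·d² with d = y − 3.35793:
  bottom plate: d = -2.83293 in → contributes +88.6415 in⁴
  web plate: d = 1.89207 in → contributes +55.6244 in⁴
  top plate: d = 6.61707 in → contributes +129 in⁴
  hole: d = -2.83293 in → contributes −1.00977 in⁴
Total I = 272.256 in⁴.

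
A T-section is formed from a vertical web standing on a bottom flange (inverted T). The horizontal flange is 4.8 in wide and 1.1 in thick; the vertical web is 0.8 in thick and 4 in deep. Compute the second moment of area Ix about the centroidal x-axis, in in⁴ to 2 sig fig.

Ix ≈ 18 in⁴

Break the section into simple shapes (no overlaps), measuring from the bottom-left corner of the bounding box.
Flange: 4.8 × 1.1, A = 5.28 in², y = 0.55 in, Ī = 0.5324 in⁴.
Web: 0.8 × 4, A = 3.2 in², y = 3.1 in, Ī = 4.267 in⁴.
Centroid: ȳ = ΣA·y / ΣA = 1.512 in.
Transfer each piece to the centroidal x-axis using Ī + A·d² with d = y − 1.512:
  flange: d = -0.9623 in → contributes +5.421 in⁴
  web: d = 1.588 in → contributes +12.33 in⁴
Total I = 17.75 in⁴.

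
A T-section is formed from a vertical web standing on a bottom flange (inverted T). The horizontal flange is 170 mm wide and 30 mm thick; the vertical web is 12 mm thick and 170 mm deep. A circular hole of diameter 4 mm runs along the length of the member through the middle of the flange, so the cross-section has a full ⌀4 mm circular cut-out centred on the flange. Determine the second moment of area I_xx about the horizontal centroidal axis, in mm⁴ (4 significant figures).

Treat the section as a set of non-overlapping primitives; coordinates are from the bounding-box lower-left.
Flange: 170 × 30, A = 5 100 mm², y = 15 mm, Ī = 382 500 mm⁴.
Web: 12 × 170, A = 2 040 mm², y = 115 mm, Ī = 4 913 000 mm⁴.
Hole (subtracted): ⌀4, A = 12.5664 mm², y = 15 mm, Ī = 12.5664 mm⁴.
Centroid: ȳ = ΣA·y / ΣA = 43.6218 mm.
Transfer each piece to the horizontal centroidal axis using Ī + A·d² with d = y − 43.6218:
  flange: d = -28.6218 mm → contributes +4 560 459 mm⁴
  web: d = 71.3782 mm → contributes +15 306 488 mm⁴
  hole: d = -28.6218 mm → contributes −10 307 mm⁴
Total I = 19 856 640 mm⁴.

I_xx ≈ 1.986 × 10⁷ mm⁴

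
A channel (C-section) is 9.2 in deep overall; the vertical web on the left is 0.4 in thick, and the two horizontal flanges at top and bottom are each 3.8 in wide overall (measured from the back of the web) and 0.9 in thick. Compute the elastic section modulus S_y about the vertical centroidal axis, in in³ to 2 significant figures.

S_y ≈ 5.9 in³

Break the section into simple shapes (no overlaps), measuring from the bottom-left corner of the bounding box.
Web: 0.4 × 9.2, A = 3.68 in², x = 0.2 in, Ī = 0.04907 in⁴.
Top flange (beyond web): 3.4 × 0.9, A = 3.06 in², x = 2.1 in, Ī = 2.948 in⁴.
Bottom flange (beyond web): 3.4 × 0.9, A = 3.06 in², x = 2.1 in, Ī = 2.948 in⁴.
Centroid: x̄ = ΣA·x / ΣA = 1.387 in.
Transfer each piece to the vertical centroidal axis using Ī + A·d² with d = x − 1.387:
  web: d = -1.187 in → contributes +5.23 in⁴
  top flange (beyond web): d = 0.7135 in → contributes +4.505 in⁴
  bottom flange (beyond web): d = 0.7135 in → contributes +4.505 in⁴
Total I = 14.24 in⁴.
Extreme fibre distance c = 2.413 in; S = I/c = 5.901 in³.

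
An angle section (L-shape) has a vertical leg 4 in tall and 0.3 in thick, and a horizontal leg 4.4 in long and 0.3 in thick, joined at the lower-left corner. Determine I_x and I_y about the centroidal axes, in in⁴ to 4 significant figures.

Treat the section as a set of non-overlapping primitives; coordinates are from the bounding-box lower-left.
Vertical leg: 0.3 × 4, A = 1.2 in², y = 2 in, Ī = 1.6 in⁴.
Horizontal leg (remainder): 4.1 × 0.3, A = 1.23 in², y = 0.15 in, Ī = 0.009225 in⁴.
Centroid: ȳ = ΣA·y / ΣA = 1.06358 in.
Transfer each piece to the centroidal x-axis using Ī + A·d² with d = y − 1.06358:
  vertical leg: d = 0.93642 in → contributes +2.65226 in⁴
  horizontal leg (remainder): d = -0.91358 in → contributes +1.03582 in⁴
Total I = 3.68808 in⁴.
For the y-axis: x̄ = 1.26358 in.
Repeating about the centroidal y-axis gives I_y = 4.67188 in⁴.

I_x ≈ 3.688 in⁴, I_y ≈ 4.672 in⁴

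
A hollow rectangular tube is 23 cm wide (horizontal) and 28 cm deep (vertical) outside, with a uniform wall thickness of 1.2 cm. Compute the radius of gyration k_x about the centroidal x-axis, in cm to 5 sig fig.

k_x ≈ 10.668 cm

Split into non-overlapping primitives; take the origin at the lower-left of the bounding box.
Outer rectangle: 23 × 28, A = 644 cm², y = 14 cm, Ī = 42074.67 cm⁴.
Inner void (subtracted): 20.6 × 25.6, A = 527.36 cm², y = 14 cm, Ī = 28800.89 cm⁴.
By symmetry the centroid is at mid-height, ȳ = 14 cm.
All pieces are centred on the centroidal x-axis, so I = ΣĪ (holes subtracted) = 13273.78 cm⁴.
Radius of gyration: k = √(I/A) = √(13273.78 / 116.64) = 10.66777 cm.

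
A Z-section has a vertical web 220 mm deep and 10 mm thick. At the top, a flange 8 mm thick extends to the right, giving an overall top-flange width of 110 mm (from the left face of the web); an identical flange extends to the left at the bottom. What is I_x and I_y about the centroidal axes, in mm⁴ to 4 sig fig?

Split into non-overlapping primitives; take the origin at the lower-left of the bounding box.
Web: 10 × 220, A = 2 200 mm², y = 110 mm, Ī = 8 873 333 mm⁴.
Top flange (beyond web): 100 × 8, A = 800 mm², y = 216 mm, Ī = 4266.67 mm⁴.
Bottom flange (beyond web): 100 × 8, A = 800 mm², y = 4 mm, Ī = 4266.67 mm⁴.
Centroid: ȳ = ΣA·y / ΣA = 110 mm.
Transfer each piece to the centroidal x-axis using Ī + A·d² with d = y − 110:
  web: d = 0 mm → contributes +8 873 333 mm⁴
  top flange (beyond web): d = 106 mm → contributes +8 993 067 mm⁴
  bottom flange (beyond web): d = -106 mm → contributes +8 993 067 mm⁴
Total I = 26 859 467 mm⁴.
For the y-axis: x̄ = 105 mm.
Repeating about the centroidal y-axis gives I_y = 6 191 667 mm⁴.

I_x ≈ 2.686 × 10⁷ mm⁴, I_y ≈ 6.192 × 10⁶ mm⁴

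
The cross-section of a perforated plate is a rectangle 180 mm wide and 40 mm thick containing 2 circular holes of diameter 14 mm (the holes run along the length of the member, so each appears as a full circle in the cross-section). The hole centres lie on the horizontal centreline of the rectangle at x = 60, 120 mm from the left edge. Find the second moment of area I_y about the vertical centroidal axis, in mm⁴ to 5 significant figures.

I_y ≈ 1.9159 × 10⁷ mm⁴

Break the section into simple shapes (no overlaps), measuring from the bottom-left corner of the bounding box.
Plate: 180 × 40, A = 7 200 mm², x = 90 mm, Ī = 19 440 000 mm⁴.
Hole 1 (subtracted): ⌀14, A = 153.938 mm², x = 60 mm, Ī = 1885.741 mm⁴.
Hole 2 (subtracted): ⌀14, A = 153.938 mm², x = 120 mm, Ī = 1885.741 mm⁴.
By symmetry the centroid is at mid-width, x̄ = 90 mm.
Transfer each piece to the vertical centroidal axis using Ī + A·d² with d = x − 90:
  plate: d = 0 mm → contributes +19 440 000 mm⁴
  hole 1: d = -30 mm → contributes −140 430 mm⁴
  hole 2: d = 30 mm → contributes −140 430 mm⁴
Total I = 19 159 140 mm⁴.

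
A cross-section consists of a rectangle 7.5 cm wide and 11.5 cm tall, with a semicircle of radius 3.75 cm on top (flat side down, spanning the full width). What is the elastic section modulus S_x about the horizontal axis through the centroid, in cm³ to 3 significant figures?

S_x ≈ 240 cm³

Split into non-overlapping primitives; take the origin at the lower-left of the bounding box.
Rectangular body: 7.5 × 11.5, A = 86.25 cm², y = 5.75 cm, Ī = 950.55 cm⁴.
Semicircular cap: semicircle r = 3.75, A = 22.089 cm², y = 13.092 cm, Ī = 21.705 cm⁴.
Centroid: ȳ = ΣA·y / ΣA = 7.2469 cm.
Transfer each piece to the horizontal axis through the centroid using Ī + A·d² with d = y − 7.2469:
  rectangular body: d = -1.4969 cm → contributes +1143.8 cm⁴
  semicircular cap: d = 5.8447 cm → contributes +776.28 cm⁴
Total I = 1920.1 cm⁴.
Extreme fibre distance c = 8.0031 cm; S = I/c = 239.92 cm³.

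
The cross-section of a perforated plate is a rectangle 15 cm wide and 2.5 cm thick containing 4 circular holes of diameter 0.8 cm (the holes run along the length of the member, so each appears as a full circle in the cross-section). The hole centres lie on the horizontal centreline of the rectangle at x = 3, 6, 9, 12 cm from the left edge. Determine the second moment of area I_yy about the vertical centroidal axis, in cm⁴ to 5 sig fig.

I_yy ≈ 680.43 cm⁴

Decompose the section into non-overlapping parts with the origin at the bottom-left of its bounding rectangle.
Plate: 15 × 2.5, A = 37.5 cm², x = 7.5 cm, Ī = 703.125 cm⁴.
Hole 1 (subtracted): ⌀0.8, A = 0.5026548 cm², x = 3 cm, Ī = 0.02010619 cm⁴.
Hole 2 (subtracted): ⌀0.8, A = 0.5026548 cm², x = 6 cm, Ī = 0.02010619 cm⁴.
Hole 3 (subtracted): ⌀0.8, A = 0.5026548 cm², x = 9 cm, Ī = 0.02010619 cm⁴.
Hole 4 (subtracted): ⌀0.8, A = 0.5026548 cm², x = 12 cm, Ī = 0.02010619 cm⁴.
By symmetry the centroid is at mid-width, x̄ = 7.5 cm.
Transfer each piece to the vertical centroidal axis using Ī + A·d² with d = x − 7.5:
  plate: d = 0 cm → contributes +703.125 cm⁴
  hole 1: d = -4.5 cm → contributes −10.19887 cm⁴
  hole 2: d = -1.5 cm → contributes −1.15108 cm⁴
  hole 3: d = 1.5 cm → contributes −1.15108 cm⁴
  hole 4: d = 4.5 cm → contributes −10.19887 cm⁴
Total I = 680.4251 cm⁴.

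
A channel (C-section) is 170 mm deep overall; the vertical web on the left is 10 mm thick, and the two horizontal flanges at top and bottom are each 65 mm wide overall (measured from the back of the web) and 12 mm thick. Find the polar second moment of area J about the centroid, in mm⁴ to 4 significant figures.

Decompose the section into non-overlapping parts with the origin at the bottom-left of its bounding rectangle.
Web: 10 × 170, A = 1 700 mm², y = 85 mm, Ī = 4 094 167 mm⁴.
Top flange (beyond web): 55 × 12, A = 660 mm², y = 164 mm, Ī = 7 920 mm⁴.
Bottom flange (beyond web): 55 × 12, A = 660 mm², y = 6 mm, Ī = 7 920 mm⁴.
By symmetry the centroid is at mid-height, ȳ = 85 mm.
Transfer each piece to the centroidal x-axis using Ī + A·d² with d = y − 85:
  web: d = 0 mm → contributes +4 094 167 mm⁴
  top flange (beyond web): d = 79 mm → contributes +4 126 980 mm⁴
  bottom flange (beyond web): d = -79 mm → contributes +4 126 980 mm⁴
Total I = 12 348 127 mm⁴.
For the y-axis: x̄ = 19.2053 mm.
Repeating about the centroidal y-axis gives I_y = 1 131 759 mm⁴.
Polar second moment: J = I_x + I_y = 13 479 886 mm⁴.

J ≈ 1.348 × 10⁷ mm⁴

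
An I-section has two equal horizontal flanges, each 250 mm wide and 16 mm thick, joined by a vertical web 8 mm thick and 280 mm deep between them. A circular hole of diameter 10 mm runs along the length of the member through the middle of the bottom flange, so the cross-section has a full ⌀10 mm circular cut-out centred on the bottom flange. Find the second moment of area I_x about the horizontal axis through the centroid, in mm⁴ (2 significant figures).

Decompose the section into non-overlapping parts with the origin at the bottom-left of its bounding rectangle.
Bottom flange: 250 × 16, A = 4 000 mm², y = 8 mm, Ī = 85 333 mm⁴.
Web: 8 × 280, A = 2 240 mm², y = 156 mm, Ī = 14 634 667 mm⁴.
Top flange: 250 × 16, A = 4 000 mm², y = 304 mm, Ī = 85 333 mm⁴.
Hole (subtracted): ⌀10, A = 78.54 mm², y = 8 mm, Ī = 490.9 mm⁴.
Centroid: ȳ = ΣA·y / ΣA = 157.1 mm.
Transfer each piece to the horizontal axis through the centroid using Ī + A·d² with d = y − 157.1:
  bottom flange: d = -149.1 mm → contributes +89 060 968 mm⁴
  web: d = -1.144 mm → contributes +14 637 598 mm⁴
  top flange: d = 146.9 mm → contributes +86 352 167 mm⁴
  hole: d = -149.1 mm → contributes −1 747 523 mm⁴
Total I = 188 303 210 mm⁴.

I_x ≈ 1.9 × 10⁸ mm⁴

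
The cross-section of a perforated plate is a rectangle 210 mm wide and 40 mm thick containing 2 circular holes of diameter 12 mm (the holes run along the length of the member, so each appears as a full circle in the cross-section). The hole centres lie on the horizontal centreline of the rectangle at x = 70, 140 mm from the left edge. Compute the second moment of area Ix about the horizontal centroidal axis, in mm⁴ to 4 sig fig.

Treat the section as a set of non-overlapping primitives; coordinates are from the bounding-box lower-left.
Plate: 210 × 40, A = 8 400 mm², y = 20 mm, Ī = 1 120 000 mm⁴.
Hole 1 (subtracted): ⌀12, A = 113.097 mm², y = 20 mm, Ī = 1017.88 mm⁴.
Hole 2 (subtracted): ⌀12, A = 113.097 mm², y = 20 mm, Ī = 1017.88 mm⁴.
By symmetry the centroid is at mid-height, ȳ = 20 mm.
All pieces are centred on the horizontal centroidal axis, so I = ΣĪ (holes subtracted) = 1 117 964 mm⁴.

Ix ≈ 1.118 × 10⁶ mm⁴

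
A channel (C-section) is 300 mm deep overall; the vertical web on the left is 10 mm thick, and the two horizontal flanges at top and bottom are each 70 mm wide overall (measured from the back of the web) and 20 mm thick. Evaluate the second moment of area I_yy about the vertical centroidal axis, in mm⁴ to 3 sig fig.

I_yy ≈ 2.38 × 10⁶ mm⁴

Decompose the section into non-overlapping parts with the origin at the bottom-left of its bounding rectangle.
Web: 10 × 300, A = 3 000 mm², x = 5 mm, Ī = 25 000 mm⁴.
Top flange (beyond web): 60 × 20, A = 1 200 mm², x = 40 mm, Ī = 360 000 mm⁴.
Bottom flange (beyond web): 60 × 20, A = 1 200 mm², x = 40 mm, Ī = 360 000 mm⁴.
Centroid: x̄ = ΣA·x / ΣA = 20.556 mm.
Transfer each piece to the vertical centroidal axis using Ī + A·d² with d = x − 20.556:
  web: d = -15.556 mm → contributes +750 926 mm⁴
  top flange (beyond web): d = 19.444 mm → contributes +813 704 mm⁴
  bottom flange (beyond web): d = 19.444 mm → contributes +813 704 mm⁴
Total I = 2 378 333 mm⁴.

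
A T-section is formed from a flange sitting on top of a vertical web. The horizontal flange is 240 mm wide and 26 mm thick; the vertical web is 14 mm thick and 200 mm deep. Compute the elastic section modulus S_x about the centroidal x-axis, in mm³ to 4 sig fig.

Treat the section as a set of non-overlapping primitives; coordinates are from the bounding-box lower-left.
Flange: 240 × 26, A = 6 240 mm², y = 213 mm, Ī = 351 520 mm⁴.
Web: 14 × 200, A = 2 800 mm², y = 100 mm, Ī = 9 333 333 mm⁴.
Centroid: ȳ = ΣA·y / ΣA = 178 mm.
Transfer each piece to the centroidal x-axis using Ī + A·d² with d = y − 178:
  flange: d = 35 mm → contributes +7 995 520 mm⁴
  web: d = -78 mm → contributes +26 368 533 mm⁴
Total I = 34 364 053 mm⁴.
Extreme fibre distance c = 178 mm; S = I/c = 193 056 mm³.

S_x ≈ 1.931 × 10⁵ mm³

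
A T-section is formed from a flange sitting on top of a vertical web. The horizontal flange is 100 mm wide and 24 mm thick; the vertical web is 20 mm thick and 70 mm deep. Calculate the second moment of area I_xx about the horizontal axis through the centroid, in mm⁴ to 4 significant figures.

Treat the section as a set of non-overlapping primitives; coordinates are from the bounding-box lower-left.
Flange: 100 × 24, A = 2 400 mm², y = 82 mm, Ī = 115 200 mm⁴.
Web: 20 × 70, A = 1 400 mm², y = 35 mm, Ī = 571 667 mm⁴.
Centroid: ȳ = ΣA·y / ΣA = 64.6842 mm.
Transfer each piece to the horizontal axis through the centroid using Ī + A·d² with d = y − 64.6842:
  flange: d = 17.3158 mm → contributes +834 808 mm⁴
  web: d = -29.6842 mm → contributes +1 805 280 mm⁴
Total I = 2 640 088 mm⁴.

I_xx ≈ 2.640 × 10⁶ mm⁴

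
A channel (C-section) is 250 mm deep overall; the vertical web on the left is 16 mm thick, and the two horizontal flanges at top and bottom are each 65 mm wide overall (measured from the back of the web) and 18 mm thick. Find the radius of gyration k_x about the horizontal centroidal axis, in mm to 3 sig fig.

Break the section into simple shapes (no overlaps), measuring from the bottom-left corner of the bounding box.
Web: 16 × 250, A = 4 000 mm², y = 125 mm, Ī = 20 833 333 mm⁴.
Top flange (beyond web): 49 × 18, A = 882 mm², y = 241 mm, Ī = 23 814 mm⁴.
Bottom flange (beyond web): 49 × 18, A = 882 mm², y = 9 mm, Ī = 23 814 mm⁴.
By symmetry the centroid is at mid-height, ȳ = 125 mm.
Transfer each piece to the horizontal centroidal axis using Ī + A·d² with d = y − 125:
  web: d = 0 mm → contributes +20 833 333 mm⁴
  top flange (beyond web): d = 116 mm → contributes +11 892 006 mm⁴
  bottom flange (beyond web): d = -116 mm → contributes +11 892 006 mm⁴
Total I = 44 617 345 mm⁴.
Radius of gyration: k = √(I/A) = √(44 617 345 / 5 764) = 87.981 mm.

k_x ≈ 88.0 mm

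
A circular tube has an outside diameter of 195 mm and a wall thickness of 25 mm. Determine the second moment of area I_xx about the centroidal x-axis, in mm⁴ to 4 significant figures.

Decompose the section into non-overlapping parts with the origin at the bottom-left of its bounding rectangle.
Outer circle: ⌀195, A = 29864.8 mm², y = 97.5 mm, Ī = 70 975 481 mm⁴.
Bore (subtracted): ⌀145, A = 16 513 mm², y = 97.5 mm, Ī = 21 699 109 mm⁴.
By symmetry the centroid is at mid-height, ȳ = 97.5 mm.
All pieces are centred on the centroidal x-axis, so I = ΣĪ (holes subtracted) = 49 276 372 mm⁴.

I_xx ≈ 4.928 × 10⁷ mm⁴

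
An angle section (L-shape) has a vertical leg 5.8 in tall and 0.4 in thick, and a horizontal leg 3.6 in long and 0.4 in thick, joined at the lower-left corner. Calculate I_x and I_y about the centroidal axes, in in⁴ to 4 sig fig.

Break the section into simple shapes (no overlaps), measuring from the bottom-left corner of the bounding box.
Vertical leg: 0.4 × 5.8, A = 2.32 in², y = 2.9 in, Ī = 6.50373 in⁴.
Horizontal leg (remainder): 3.2 × 0.4, A = 1.28 in², y = 0.2 in, Ī = 0.0170667 in⁴.
Centroid: ȳ = ΣA·y / ΣA = 1.94 in.
Transfer each piece to the centroidal x-axis using Ī + A·d² with d = y − 1.94:
  vertical leg: d = 0.96 in → contributes +8.64185 in⁴
  horizontal leg (remainder): d = -1.74 in → contributes +3.89239 in⁴
Total I = 12.5342 in⁴.
For the y-axis: x̄ = 0.84 in.
Repeating about the centroidal y-axis gives I_y = 3.79584 in⁴.

I_x ≈ 12.53 in⁴, I_y ≈ 3.796 in⁴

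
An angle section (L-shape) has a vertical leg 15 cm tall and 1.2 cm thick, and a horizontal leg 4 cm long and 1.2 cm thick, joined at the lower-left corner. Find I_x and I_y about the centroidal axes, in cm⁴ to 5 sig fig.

Split into non-overlapping primitives; take the origin at the lower-left of the bounding box.
Vertical leg: 1.2 × 15, A = 18 cm², y = 7.5 cm, Ī = 337.5 cm⁴.
Horizontal leg (remainder): 2.8 × 1.2, A = 3.36 cm², y = 0.6 cm, Ī = 0.4032 cm⁴.
Centroid: ȳ = ΣA·y / ΣA = 6.414607 cm.
Transfer each piece to the centroidal x-axis using Ī + A·d² with d = y − 6.414607:
  vertical leg: d = 1.085393 cm → contributes +358.7054 cm⁴
  horizontal leg (remainder): d = -5.814607 cm → contributes +114.0036 cm⁴
Total I = 472.709 cm⁴.
For the y-axis: x̄ = 0.9146067 cm.
Repeating about the centroidal y-axis gives I_y = 15.68104 cm⁴.

I_x ≈ 472.71 cm⁴, I_y ≈ 15.681 cm⁴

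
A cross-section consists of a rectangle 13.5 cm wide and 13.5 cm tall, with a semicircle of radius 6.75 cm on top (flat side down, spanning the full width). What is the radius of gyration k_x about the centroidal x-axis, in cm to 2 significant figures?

k_x ≈ 5.5 cm

Treat the section as a set of non-overlapping primitives; coordinates are from the bounding-box lower-left.
Rectangular body: 13.5 × 13.5, A = 182.3 cm², y = 6.75 cm, Ī = 2 768 cm⁴.
Semicircular cap: semicircle r = 6.75, A = 71.57 cm², y = 16.36 cm, Ī = 227.8 cm⁴.
Centroid: ȳ = ΣA·y / ΣA = 9.461 cm.
Transfer each piece to the centroidal x-axis using Ī + A·d² with d = y − 9.461:
  rectangular body: d = -2.711 cm → contributes +4 107 cm⁴
  semicircular cap: d = 6.904 cm → contributes +3 639 cm⁴
Total I = 7 746 cm⁴.
Radius of gyration: k = √(I/A) = √(7 746 / 253.8) = 5.524 cm.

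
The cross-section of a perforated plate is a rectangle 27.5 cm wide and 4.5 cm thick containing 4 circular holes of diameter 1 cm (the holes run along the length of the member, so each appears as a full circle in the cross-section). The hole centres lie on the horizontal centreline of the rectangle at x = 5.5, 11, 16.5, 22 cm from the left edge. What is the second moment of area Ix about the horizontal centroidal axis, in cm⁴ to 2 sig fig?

Ix ≈ 210 cm⁴

Decompose the section into non-overlapping parts with the origin at the bottom-left of its bounding rectangle.
Plate: 27.5 × 4.5, A = 123.8 cm², y = 2.25 cm, Ī = 208.8 cm⁴.
Hole 1 (subtracted): ⌀1, A = 0.7854 cm², y = 2.25 cm, Ī = 0.04909 cm⁴.
Hole 2 (subtracted): ⌀1, A = 0.7854 cm², y = 2.25 cm, Ī = 0.04909 cm⁴.
Hole 3 (subtracted): ⌀1, A = 0.7854 cm², y = 2.25 cm, Ī = 0.04909 cm⁴.
Hole 4 (subtracted): ⌀1, A = 0.7854 cm², y = 2.25 cm, Ī = 0.04909 cm⁴.
By symmetry the centroid is at mid-height, ȳ = 2.25 cm.
All pieces are centred on the horizontal centroidal axis, so I = ΣĪ (holes subtracted) = 208.6 cm⁴.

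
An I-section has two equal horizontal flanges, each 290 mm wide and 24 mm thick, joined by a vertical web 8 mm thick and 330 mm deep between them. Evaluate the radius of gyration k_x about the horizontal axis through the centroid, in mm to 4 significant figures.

Break the section into simple shapes (no overlaps), measuring from the bottom-left corner of the bounding box.
Bottom flange: 290 × 24, A = 6 960 mm², y = 12 mm, Ī = 334 080 mm⁴.
Web: 8 × 330, A = 2 640 mm², y = 189 mm, Ī = 23 958 000 mm⁴.
Top flange: 290 × 24, A = 6 960 mm², y = 366 mm, Ī = 334 080 mm⁴.
By symmetry the centroid is at mid-height, ȳ = 189 mm.
Transfer each piece to the horizontal axis through the centroid using Ī + A·d² with d = y − 189:
  bottom flange: d = -177 mm → contributes +218 383 920 mm⁴
  web: d = 0 mm → contributes +23 958 000 mm⁴
  top flange: d = 177 mm → contributes +218 383 920 mm⁴
Total I = 460 725 840 mm⁴.
Radius of gyration: k = √(I/A) = √(460 725 840 / 16 560) = 166.798 mm.

k_x ≈ 166.8 mm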